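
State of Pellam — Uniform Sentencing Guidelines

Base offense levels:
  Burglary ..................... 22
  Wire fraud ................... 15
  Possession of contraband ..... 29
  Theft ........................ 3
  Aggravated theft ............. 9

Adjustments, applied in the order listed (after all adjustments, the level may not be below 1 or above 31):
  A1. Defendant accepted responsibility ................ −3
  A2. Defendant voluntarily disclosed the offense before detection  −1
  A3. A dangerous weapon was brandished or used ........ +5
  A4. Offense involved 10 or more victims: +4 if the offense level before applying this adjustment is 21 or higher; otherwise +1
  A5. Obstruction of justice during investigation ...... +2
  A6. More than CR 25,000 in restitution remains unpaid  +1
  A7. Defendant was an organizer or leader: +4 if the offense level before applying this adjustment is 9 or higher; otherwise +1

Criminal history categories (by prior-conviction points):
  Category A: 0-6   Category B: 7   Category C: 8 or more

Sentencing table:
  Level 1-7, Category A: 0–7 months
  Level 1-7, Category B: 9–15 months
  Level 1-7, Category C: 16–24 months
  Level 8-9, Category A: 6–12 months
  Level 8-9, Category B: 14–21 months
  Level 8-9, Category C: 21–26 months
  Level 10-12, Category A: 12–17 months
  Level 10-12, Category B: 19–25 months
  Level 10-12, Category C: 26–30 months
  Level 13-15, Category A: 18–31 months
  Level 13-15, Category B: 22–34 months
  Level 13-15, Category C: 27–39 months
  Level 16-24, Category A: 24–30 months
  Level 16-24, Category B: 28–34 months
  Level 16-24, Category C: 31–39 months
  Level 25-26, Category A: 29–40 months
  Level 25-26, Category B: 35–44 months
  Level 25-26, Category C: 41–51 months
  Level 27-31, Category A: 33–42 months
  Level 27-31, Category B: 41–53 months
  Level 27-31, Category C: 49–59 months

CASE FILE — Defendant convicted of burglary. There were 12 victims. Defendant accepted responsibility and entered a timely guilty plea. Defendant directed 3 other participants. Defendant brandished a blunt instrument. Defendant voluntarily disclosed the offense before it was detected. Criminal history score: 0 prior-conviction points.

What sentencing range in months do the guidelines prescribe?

33-42 months

Base offense level for burglary: 22.
A1 applies: 22 − 3 = 19.
A2 applies: 19 − 1 = 18.
A3 applies: 18 + 5 = 23.
A4 applies (level before this adjustment is 23 ≥ 21, so +4): 23 + 4 = 27.
A5 does not apply.
A6 does not apply.
A7 applies (level before this adjustment is 27 ≥ 9, so +4): 27 + 4 = 31.
Final offense level: 31.
Criminal history: 0 prior points → Category A (0-6).
Level 31 falls in the 27-31 band.
Grid: Level 27-31 × Category A = 33-42 months.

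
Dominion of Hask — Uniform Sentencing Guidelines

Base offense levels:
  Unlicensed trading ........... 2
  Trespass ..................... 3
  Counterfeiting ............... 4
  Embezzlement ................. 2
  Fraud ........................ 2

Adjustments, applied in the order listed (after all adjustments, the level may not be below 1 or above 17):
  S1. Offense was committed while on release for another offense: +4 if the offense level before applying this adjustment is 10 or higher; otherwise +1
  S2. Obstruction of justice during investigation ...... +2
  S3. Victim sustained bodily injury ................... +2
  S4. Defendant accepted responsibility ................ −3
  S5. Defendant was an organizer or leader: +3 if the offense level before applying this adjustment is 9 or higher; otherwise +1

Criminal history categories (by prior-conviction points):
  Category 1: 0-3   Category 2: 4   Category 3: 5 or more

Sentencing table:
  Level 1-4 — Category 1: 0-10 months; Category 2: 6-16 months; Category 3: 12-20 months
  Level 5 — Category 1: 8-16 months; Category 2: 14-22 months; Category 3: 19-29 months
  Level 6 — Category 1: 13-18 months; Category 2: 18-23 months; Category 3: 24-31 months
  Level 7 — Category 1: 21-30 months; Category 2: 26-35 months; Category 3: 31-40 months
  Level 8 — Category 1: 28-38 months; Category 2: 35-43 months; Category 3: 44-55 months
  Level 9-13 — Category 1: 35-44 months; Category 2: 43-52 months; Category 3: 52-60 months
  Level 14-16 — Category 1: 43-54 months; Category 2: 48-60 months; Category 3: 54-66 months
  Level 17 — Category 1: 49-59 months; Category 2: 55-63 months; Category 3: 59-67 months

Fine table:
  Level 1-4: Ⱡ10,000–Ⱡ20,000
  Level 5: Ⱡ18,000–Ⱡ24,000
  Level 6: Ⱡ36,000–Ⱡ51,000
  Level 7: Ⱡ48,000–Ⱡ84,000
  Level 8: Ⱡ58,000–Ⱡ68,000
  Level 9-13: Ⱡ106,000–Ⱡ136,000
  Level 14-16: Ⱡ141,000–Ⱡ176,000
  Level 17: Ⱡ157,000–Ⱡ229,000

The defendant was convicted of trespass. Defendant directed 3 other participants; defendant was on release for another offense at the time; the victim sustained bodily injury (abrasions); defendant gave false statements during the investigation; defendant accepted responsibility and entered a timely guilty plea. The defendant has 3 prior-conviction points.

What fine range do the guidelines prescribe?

Ⱡ36,000–Ⱡ51,000

Base offense level for trespass: 3.
S1 applies (level before this adjustment is 3 < 10, so +1): 3 + 1 = 4.
S2 applies: 4 + 2 = 6.
S3 applies: 6 + 2 = 8.
S4 applies: 8 − 3 = 5.
S5 applies (level before this adjustment is 5 < 9, so +1): 5 + 1 = 6.
Final offense level: 6.
Level 6 falls in the 6 band.
Fine table: Level 6 → Ⱡ36,000–Ⱡ51,000.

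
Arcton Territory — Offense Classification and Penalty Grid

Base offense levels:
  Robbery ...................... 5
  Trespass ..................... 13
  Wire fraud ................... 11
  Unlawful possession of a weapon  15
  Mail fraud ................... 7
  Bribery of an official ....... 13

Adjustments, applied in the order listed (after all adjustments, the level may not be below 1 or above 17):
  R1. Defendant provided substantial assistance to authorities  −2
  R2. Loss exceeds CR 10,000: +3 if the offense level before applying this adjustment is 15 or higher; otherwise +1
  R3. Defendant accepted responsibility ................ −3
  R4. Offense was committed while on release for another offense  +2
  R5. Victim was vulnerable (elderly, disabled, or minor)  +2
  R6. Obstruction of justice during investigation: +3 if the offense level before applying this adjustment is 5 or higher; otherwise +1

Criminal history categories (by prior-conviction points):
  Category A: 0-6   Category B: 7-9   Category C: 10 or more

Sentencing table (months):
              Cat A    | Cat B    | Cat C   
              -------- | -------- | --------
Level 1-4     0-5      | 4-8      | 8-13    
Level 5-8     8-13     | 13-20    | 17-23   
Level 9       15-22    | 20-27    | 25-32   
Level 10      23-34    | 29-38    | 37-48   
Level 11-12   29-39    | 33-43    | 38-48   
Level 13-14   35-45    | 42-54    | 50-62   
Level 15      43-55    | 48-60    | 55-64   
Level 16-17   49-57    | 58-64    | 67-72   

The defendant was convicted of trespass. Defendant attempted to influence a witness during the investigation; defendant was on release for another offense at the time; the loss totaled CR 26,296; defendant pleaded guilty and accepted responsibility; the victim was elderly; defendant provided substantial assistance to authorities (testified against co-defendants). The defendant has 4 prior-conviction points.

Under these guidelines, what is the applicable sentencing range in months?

Base offense level for trespass: 13.
R1 applies: 13 − 2 = 11.
R2 applies (level before this adjustment is 11 < 15, so +1): 11 + 1 = 12.
R3 applies: 12 − 3 = 9.
R4 applies: 9 + 2 = 11.
R5 applies: 11 + 2 = 13.
R6 applies (level before this adjustment is 13 ≥ 5, so +3): 13 + 3 = 16.
Final offense level: 16.
Criminal history: 4 prior points → Category A (0-6).
Level 16 falls in the 16-17 band.
Grid: Level 16-17 × Category A = 49-57 months.

49-57 months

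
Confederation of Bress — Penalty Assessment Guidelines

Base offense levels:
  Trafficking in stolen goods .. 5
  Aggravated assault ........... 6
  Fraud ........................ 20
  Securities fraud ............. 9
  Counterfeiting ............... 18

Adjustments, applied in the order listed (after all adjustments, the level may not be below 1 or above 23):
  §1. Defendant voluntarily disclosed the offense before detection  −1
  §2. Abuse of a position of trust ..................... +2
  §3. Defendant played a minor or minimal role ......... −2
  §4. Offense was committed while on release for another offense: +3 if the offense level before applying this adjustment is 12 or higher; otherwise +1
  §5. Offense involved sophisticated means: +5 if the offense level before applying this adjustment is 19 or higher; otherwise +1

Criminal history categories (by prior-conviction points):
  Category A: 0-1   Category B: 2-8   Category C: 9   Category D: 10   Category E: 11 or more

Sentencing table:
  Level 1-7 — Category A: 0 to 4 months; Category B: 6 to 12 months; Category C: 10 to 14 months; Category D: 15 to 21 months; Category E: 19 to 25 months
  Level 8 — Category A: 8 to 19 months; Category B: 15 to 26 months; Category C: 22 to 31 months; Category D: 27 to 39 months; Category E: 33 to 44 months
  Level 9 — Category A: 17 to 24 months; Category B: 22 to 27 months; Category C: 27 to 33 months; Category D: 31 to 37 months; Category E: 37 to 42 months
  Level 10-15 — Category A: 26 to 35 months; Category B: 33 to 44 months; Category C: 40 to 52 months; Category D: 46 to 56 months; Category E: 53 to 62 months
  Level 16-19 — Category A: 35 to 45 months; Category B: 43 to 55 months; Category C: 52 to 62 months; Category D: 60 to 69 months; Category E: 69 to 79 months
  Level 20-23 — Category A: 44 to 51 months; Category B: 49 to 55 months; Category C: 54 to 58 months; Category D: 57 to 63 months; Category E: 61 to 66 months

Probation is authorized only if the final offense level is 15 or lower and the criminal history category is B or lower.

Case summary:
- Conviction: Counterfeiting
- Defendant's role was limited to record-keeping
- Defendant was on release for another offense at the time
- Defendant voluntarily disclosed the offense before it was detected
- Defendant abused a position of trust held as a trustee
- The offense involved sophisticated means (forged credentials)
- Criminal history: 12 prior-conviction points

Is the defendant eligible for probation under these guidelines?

No

Base offense level for counterfeiting: 18.
§1 applies: 18 − 1 = 17.
§2 applies: 17 + 2 = 19.
§3 applies: 19 − 2 = 17.
§4 applies (level before this adjustment is 17 ≥ 12, so +3): 17 + 3 = 20.
§5 applies (level before this adjustment is 20 ≥ 19, so +5): 20 + 5 = 25.
Level 25 exceeds the maximum of 23; capped at 23.
Final offense level: 23.
Criminal history: 12 prior points → Category E (11+).
Level 23 falls in the 20-23 band.
Grid: Level 20-23 × Category E = 61-66 months.
Probation check: level 23 > 15 and category E > B → not eligible.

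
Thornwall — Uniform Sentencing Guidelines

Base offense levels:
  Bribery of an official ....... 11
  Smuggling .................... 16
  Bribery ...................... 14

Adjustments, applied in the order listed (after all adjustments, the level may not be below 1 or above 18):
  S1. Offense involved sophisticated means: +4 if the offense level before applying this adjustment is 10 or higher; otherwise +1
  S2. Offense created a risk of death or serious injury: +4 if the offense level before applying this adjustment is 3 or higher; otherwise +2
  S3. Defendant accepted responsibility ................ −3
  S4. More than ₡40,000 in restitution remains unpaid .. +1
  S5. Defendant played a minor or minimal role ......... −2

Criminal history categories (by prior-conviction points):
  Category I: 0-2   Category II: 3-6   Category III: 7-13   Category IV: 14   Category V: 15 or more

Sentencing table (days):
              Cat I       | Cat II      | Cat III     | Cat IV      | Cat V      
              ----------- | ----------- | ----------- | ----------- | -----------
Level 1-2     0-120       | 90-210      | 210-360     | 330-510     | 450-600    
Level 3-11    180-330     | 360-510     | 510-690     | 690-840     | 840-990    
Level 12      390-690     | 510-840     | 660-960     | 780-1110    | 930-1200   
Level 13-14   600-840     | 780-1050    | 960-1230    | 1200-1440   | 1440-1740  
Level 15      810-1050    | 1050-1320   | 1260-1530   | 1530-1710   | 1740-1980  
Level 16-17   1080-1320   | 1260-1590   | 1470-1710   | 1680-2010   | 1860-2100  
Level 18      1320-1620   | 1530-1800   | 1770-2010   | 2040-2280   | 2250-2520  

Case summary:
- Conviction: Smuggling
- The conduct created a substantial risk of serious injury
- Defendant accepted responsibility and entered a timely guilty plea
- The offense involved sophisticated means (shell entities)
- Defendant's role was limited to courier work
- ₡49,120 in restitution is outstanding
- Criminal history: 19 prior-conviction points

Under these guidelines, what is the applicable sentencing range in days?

2250-2520 days

Base offense level for smuggling: 16.
S1 applies (level before this adjustment is 16 ≥ 10, so +4): 16 + 4 = 20.
S2 applies (level before this adjustment is 20 ≥ 3, so +4): 20 + 4 = 24.
S3 applies: 24 − 3 = 21.
S4 applies: 21 + 1 = 22.
S5 applies: 22 − 2 = 20.
Level 20 exceeds the maximum of 18; capped at 18.
Final offense level: 18.
Criminal history: 19 prior points → Category V (15+).
Level 18 falls in the 18 band.
Grid: Level 18 × Category V = 2250-2520 days.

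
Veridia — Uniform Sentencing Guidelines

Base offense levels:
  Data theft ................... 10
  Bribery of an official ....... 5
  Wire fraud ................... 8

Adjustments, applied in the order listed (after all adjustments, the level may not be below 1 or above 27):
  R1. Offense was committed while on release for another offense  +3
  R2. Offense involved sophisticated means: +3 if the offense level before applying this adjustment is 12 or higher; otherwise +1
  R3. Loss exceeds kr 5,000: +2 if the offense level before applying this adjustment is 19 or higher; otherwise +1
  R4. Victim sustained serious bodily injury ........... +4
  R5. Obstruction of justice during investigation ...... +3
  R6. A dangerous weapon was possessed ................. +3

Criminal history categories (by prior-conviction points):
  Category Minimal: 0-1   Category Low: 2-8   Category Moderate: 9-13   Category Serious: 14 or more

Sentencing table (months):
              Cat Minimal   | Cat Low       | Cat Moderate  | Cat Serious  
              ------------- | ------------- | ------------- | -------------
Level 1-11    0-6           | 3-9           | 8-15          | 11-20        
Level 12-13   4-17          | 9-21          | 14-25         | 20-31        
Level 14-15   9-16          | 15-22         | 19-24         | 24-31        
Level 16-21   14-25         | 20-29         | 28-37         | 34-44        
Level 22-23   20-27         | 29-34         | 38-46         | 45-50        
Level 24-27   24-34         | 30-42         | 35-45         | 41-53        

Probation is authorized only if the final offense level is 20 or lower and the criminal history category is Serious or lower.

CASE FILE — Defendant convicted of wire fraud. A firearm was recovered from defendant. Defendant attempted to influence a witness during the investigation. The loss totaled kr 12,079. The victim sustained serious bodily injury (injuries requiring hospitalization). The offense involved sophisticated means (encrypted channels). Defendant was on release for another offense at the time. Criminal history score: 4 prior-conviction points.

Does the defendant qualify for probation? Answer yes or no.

No

Base offense level for wire fraud: 8.
R1 applies: 8 + 3 = 11.
R2 applies (level before this adjustment is 11 < 12, so +1): 11 + 1 = 12.
R3 applies (level before this adjustment is 12 < 19, so +1): 12 + 1 = 13.
R4 applies: 13 + 4 = 17.
R5 applies: 17 + 3 = 20.
R6 applies: 20 + 3 = 23.
Final offense level: 23.
Criminal history: 4 prior points → Category Low (2-8).
Level 23 falls in the 22-23 band.
Grid: Level 22-23 × Category Low = 29-34 months.
Probation check: level 23 > 20 and category Low ≤ Serious → not eligible.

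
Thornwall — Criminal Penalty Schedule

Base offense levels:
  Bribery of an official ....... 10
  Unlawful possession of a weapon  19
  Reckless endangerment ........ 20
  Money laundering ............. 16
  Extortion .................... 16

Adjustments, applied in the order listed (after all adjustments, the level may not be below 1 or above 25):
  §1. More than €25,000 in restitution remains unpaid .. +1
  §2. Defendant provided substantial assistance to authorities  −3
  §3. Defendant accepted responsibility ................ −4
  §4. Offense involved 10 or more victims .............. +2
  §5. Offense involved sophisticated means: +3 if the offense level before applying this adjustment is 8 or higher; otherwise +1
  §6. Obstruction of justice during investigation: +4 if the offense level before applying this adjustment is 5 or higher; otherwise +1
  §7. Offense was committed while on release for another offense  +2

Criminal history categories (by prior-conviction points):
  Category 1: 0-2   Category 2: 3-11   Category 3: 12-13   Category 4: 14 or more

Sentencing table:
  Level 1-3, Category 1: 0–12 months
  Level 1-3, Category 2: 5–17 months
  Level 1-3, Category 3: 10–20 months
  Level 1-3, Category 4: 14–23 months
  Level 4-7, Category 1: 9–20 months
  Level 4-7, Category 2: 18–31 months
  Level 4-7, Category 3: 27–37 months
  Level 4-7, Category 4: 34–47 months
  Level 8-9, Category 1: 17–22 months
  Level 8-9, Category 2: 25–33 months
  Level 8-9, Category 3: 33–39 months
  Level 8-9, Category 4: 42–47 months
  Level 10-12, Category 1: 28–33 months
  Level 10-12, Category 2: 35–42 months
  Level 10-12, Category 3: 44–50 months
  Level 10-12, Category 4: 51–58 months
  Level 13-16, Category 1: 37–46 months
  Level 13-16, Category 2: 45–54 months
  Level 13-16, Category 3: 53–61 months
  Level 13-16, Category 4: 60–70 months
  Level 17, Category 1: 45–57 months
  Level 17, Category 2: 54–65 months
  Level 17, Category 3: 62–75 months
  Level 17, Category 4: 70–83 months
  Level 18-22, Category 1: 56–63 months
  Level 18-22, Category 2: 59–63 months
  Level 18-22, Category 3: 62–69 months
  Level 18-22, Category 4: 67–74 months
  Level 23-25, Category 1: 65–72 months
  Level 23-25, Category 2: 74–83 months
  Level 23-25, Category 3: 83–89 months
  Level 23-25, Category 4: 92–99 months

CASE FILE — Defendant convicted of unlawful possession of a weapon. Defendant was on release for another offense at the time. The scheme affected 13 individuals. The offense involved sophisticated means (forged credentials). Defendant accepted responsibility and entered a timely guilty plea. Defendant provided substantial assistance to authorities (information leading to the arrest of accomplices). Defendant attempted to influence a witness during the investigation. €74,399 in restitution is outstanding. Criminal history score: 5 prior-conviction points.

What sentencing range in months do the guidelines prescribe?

74-83 months

Base offense level for unlawful possession of a weapon: 19.
§1 applies: 19 + 1 = 20.
§2 applies: 20 − 3 = 17.
§3 applies: 17 − 4 = 13.
§4 applies: 13 + 2 = 15.
§5 applies (level before this adjustment is 15 ≥ 8, so +3): 15 + 3 = 18.
§6 applies (level before this adjustment is 18 ≥ 5, so +4): 18 + 4 = 22.
§7 applies: 22 + 2 = 24.
Final offense level: 24.
Criminal history: 5 prior points → Category 2 (3-11).
Level 24 falls in the 23-25 band.
Grid: Level 23-25 × Category 2 = 74-83 months.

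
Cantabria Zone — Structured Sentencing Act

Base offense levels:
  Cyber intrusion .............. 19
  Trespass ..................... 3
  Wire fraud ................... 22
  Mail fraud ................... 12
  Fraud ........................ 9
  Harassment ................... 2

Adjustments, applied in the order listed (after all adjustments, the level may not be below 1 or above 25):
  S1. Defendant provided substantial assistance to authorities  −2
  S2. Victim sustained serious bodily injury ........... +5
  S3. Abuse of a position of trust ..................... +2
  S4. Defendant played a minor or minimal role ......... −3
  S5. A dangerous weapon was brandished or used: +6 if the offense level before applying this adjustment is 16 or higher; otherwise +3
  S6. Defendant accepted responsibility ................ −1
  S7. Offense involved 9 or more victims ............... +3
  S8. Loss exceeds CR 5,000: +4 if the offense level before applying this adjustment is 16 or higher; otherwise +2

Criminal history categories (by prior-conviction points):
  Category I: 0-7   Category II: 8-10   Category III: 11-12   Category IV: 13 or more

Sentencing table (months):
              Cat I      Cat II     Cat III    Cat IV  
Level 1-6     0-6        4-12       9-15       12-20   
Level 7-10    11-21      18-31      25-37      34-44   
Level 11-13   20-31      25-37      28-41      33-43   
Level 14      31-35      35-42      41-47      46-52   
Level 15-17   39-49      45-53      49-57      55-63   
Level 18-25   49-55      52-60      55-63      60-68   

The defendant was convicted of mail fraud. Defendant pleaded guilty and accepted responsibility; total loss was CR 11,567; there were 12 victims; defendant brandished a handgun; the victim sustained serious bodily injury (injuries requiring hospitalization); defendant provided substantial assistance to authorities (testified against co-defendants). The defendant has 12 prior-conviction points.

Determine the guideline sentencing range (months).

Base offense level for mail fraud: 12.
S1 applies: 12 − 2 = 10.
S2 applies: 10 + 5 = 15.
S5 applies (level before this adjustment is 15 < 16, so +3): 15 + 3 = 18.
S6 applies: 18 − 1 = 17.
S7 applies: 17 + 3 = 20.
S8 applies (level before this adjustment is 20 ≥ 16, so +4): 20 + 4 = 24.
Final offense level: 24.
Criminal history: 12 prior points → Category III (11-12).
Level 24 falls in the 18-25 band.
Grid: Level 18-25 × Category III = 55-63 months.

55-63 months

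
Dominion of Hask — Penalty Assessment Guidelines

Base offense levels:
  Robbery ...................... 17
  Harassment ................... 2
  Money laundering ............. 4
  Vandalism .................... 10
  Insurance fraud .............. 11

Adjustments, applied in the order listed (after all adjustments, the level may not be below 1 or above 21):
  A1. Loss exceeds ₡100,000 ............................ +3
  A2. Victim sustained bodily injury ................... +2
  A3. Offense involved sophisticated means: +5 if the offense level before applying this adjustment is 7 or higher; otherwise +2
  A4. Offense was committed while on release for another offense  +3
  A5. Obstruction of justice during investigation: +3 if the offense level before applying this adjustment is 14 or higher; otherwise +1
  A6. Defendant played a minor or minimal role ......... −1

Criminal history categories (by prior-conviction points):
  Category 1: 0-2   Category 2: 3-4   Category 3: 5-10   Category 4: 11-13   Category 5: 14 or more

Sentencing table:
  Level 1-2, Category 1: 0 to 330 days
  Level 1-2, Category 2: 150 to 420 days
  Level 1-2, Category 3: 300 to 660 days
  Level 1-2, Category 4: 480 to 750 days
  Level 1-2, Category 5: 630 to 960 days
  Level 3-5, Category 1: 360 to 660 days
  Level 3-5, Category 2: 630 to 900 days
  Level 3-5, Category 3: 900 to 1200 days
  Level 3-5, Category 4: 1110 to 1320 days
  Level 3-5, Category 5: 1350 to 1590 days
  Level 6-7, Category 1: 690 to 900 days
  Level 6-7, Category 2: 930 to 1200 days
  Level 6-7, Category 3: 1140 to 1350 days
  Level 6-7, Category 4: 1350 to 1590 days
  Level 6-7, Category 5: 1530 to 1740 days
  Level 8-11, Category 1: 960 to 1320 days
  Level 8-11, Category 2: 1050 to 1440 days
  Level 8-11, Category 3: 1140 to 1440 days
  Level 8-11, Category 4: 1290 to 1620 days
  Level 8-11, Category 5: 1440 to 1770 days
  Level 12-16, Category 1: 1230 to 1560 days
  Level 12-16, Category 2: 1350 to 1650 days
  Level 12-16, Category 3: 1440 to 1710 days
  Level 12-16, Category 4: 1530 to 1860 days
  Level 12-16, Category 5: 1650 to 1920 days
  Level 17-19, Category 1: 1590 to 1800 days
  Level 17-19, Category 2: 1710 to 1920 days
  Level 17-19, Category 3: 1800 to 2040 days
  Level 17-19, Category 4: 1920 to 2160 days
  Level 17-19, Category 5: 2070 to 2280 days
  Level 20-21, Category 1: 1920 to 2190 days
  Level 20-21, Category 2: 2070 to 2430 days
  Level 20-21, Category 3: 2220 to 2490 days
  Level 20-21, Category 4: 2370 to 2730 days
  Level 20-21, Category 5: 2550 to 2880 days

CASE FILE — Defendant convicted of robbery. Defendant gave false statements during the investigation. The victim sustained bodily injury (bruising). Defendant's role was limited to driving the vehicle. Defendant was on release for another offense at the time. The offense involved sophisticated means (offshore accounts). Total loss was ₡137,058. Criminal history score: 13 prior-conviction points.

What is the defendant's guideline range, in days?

2370-2730 days

Base offense level for robbery: 17.
A1 applies: 17 + 3 = 20.
A2 applies: 20 + 2 = 22.
A3 applies (level before this adjustment is 22 ≥ 7, so +5): 22 + 5 = 27.
A4 applies: 27 + 3 = 30.
A5 applies (level before this adjustment is 30 ≥ 14, so +3): 30 + 3 = 33.
A6 applies: 33 − 1 = 32.
Level 32 exceeds the maximum of 21; capped at 21.
Final offense level: 21.
Criminal history: 13 prior points → Category 4 (11-13).
Level 21 falls in the 20-21 band.
Grid: Level 20-21 × Category 4 = 2370-2730 days.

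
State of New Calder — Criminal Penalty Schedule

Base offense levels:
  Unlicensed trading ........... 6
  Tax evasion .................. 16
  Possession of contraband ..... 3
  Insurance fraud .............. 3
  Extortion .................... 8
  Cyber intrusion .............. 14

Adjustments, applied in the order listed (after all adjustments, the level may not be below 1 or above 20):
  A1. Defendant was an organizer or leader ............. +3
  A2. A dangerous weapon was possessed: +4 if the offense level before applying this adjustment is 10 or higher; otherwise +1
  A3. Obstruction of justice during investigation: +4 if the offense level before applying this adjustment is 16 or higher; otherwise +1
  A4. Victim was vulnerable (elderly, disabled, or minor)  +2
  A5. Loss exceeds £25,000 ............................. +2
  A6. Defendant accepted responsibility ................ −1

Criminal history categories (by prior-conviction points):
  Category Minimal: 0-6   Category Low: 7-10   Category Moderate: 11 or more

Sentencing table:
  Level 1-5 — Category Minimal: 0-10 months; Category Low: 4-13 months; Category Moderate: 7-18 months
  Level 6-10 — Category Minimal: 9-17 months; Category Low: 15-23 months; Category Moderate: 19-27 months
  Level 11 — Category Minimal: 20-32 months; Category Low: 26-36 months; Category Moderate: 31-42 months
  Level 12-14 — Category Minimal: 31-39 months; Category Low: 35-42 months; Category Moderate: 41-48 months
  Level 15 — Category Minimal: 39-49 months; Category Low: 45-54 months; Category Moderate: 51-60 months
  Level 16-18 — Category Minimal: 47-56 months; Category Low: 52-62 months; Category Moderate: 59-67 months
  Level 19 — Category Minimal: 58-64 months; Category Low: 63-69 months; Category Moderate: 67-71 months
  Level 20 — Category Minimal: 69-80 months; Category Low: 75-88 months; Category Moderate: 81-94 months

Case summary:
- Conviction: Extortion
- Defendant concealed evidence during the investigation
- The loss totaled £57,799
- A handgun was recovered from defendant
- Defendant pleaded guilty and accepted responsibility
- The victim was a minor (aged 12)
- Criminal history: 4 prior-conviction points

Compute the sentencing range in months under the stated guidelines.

Base offense level for extortion: 8.
A1 does not apply.
A2 applies (level before this adjustment is 8 < 10, so +1): 8 + 1 = 9.
A3 applies (level before this adjustment is 9 < 16, so +1): 9 + 1 = 10.
A4 applies: 10 + 2 = 12.
A5 applies: 12 + 2 = 14.
A6 applies: 14 − 1 = 13.
Final offense level: 13.
Criminal history: 4 prior points → Category Minimal (0-6).
Level 13 falls in the 12-14 band.
Grid: Level 12-14 × Category Minimal = 31-39 months.

31-39 months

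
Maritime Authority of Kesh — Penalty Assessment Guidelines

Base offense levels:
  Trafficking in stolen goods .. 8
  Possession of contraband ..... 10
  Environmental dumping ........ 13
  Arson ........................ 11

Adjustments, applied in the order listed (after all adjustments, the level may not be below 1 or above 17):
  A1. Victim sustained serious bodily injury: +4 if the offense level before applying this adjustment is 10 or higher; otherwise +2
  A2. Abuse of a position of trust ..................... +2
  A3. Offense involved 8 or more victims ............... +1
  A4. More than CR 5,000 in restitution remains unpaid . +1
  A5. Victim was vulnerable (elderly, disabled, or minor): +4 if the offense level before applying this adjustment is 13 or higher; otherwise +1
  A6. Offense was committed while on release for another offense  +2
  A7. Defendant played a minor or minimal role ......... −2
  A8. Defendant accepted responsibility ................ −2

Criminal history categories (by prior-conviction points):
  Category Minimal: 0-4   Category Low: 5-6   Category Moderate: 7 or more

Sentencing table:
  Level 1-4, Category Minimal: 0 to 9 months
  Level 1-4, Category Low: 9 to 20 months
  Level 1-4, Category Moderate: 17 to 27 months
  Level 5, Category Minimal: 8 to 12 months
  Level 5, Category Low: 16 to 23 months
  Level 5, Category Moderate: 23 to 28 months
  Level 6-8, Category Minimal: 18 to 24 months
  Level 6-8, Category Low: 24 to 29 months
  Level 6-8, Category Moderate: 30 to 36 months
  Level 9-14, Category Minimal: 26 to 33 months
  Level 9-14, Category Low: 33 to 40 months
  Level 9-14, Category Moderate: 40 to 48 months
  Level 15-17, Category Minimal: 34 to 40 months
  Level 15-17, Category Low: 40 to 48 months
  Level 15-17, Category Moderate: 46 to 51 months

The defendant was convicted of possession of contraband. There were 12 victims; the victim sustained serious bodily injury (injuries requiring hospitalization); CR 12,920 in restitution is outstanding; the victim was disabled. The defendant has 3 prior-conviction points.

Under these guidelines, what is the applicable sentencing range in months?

34-40 months

Base offense level for possession of contraband: 10.
A1 applies (level before this adjustment is 10 ≥ 10, so +4): 10 + 4 = 14.
A3 applies: 14 + 1 = 15.
A4 applies: 15 + 1 = 16.
A5 applies (level before this adjustment is 16 ≥ 13, so +4): 16 + 4 = 20.
A7 does not apply.
A8 does not apply.
Level 20 exceeds the maximum of 17; capped at 17.
Final offense level: 17.
Criminal history: 3 prior points → Category Minimal (0-4).
Level 17 falls in the 15-17 band.
Grid: Level 15-17 × Category Minimal = 34-40 months.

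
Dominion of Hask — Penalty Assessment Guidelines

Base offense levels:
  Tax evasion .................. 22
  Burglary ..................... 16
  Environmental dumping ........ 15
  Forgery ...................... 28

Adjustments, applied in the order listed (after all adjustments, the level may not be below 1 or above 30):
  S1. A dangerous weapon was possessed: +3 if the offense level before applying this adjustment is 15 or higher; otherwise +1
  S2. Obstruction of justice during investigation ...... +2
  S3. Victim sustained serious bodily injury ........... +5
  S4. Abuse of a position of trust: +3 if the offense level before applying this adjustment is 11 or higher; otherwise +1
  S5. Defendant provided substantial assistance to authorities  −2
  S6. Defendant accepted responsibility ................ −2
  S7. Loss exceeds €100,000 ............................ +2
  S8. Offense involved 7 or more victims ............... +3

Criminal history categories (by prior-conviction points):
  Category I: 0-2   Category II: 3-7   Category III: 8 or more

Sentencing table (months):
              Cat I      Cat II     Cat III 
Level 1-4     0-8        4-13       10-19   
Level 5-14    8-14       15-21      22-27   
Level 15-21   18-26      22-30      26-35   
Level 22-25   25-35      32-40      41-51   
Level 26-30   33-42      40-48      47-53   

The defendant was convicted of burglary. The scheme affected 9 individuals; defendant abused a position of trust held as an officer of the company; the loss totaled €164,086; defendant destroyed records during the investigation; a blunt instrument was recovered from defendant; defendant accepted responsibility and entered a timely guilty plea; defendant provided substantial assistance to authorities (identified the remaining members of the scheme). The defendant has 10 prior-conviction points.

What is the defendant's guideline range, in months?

Base offense level for burglary: 16.
S1 applies (level before this adjustment is 16 ≥ 15, so +3): 16 + 3 = 19.
S2 applies: 19 + 2 = 21.
S3 does not apply.
S4 applies (level before this adjustment is 21 ≥ 11, so +3): 21 + 3 = 24.
S5 applies: 24 − 2 = 22.
S6 applies: 22 − 2 = 20.
S7 applies: 20 + 2 = 22.
S8 applies: 22 + 3 = 25.
Final offense level: 25.
Criminal history: 10 prior points → Category III (8+).
Level 25 falls in the 22-25 band.
Grid: Level 22-25 × Category III = 41-51 months.

41-51 months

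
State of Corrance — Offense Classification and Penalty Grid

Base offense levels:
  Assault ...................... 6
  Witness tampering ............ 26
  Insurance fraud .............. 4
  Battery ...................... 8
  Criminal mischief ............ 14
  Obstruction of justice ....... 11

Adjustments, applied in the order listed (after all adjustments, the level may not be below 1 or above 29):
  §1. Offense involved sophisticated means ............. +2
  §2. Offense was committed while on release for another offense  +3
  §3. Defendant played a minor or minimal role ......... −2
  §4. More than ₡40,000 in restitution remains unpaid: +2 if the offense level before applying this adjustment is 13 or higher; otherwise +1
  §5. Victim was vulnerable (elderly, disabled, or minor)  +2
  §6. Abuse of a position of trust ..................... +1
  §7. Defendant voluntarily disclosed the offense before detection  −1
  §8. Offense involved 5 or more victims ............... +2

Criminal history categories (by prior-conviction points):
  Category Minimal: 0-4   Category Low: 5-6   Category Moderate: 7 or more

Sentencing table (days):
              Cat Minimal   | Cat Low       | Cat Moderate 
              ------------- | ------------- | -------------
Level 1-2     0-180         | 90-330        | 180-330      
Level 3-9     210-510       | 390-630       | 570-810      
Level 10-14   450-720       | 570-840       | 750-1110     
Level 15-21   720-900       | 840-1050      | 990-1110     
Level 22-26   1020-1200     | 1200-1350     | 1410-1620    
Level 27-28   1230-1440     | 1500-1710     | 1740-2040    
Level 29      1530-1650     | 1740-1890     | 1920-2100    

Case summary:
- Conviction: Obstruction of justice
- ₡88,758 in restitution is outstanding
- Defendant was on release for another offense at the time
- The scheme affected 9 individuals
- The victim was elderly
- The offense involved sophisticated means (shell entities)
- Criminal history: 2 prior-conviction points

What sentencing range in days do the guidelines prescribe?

Base offense level for obstruction of justice: 11.
§1 applies: 11 + 2 = 13.
§2 applies: 13 + 3 = 16.
§3 does not apply.
§4 applies (level before this adjustment is 16 ≥ 13, so +2): 16 + 2 = 18.
§5 applies: 18 + 2 = 20.
§8 applies: 20 + 2 = 22.
Final offense level: 22.
Criminal history: 2 prior points → Category Minimal (0-4).
Level 22 falls in the 22-26 band.
Grid: Level 22-26 × Category Minimal = 1020-1200 days.

1020-1200 days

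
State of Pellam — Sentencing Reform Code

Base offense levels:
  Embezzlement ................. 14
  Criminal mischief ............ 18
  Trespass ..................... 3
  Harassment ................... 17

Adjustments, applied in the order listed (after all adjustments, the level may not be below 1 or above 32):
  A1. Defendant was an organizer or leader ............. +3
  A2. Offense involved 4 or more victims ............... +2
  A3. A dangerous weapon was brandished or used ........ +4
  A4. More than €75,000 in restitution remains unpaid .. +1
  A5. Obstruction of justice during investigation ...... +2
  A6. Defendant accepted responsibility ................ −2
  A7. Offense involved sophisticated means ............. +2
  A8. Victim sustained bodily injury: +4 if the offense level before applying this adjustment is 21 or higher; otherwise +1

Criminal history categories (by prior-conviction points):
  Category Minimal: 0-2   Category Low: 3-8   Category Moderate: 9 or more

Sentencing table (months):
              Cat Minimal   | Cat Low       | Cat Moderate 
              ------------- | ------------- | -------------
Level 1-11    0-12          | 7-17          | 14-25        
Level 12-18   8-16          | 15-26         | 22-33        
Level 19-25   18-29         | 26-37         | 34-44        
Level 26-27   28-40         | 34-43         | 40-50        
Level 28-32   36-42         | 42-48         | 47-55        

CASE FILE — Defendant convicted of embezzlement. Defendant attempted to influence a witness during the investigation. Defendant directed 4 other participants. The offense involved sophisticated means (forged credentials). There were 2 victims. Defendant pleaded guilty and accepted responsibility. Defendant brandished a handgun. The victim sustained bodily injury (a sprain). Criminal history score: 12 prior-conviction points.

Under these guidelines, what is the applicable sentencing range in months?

40-50 months

Base offense level for embezzlement: 14.
A1 applies: 14 + 3 = 17.
A2 does not apply.
A3 applies: 17 + 4 = 21.
A5 applies: 21 + 2 = 23.
A6 applies: 23 − 2 = 21.
A7 applies: 21 + 2 = 23.
A8 applies (level before this adjustment is 23 ≥ 21, so +4): 23 + 4 = 27.
Final offense level: 27.
Criminal history: 12 prior points → Category Moderate (9+).
Level 27 falls in the 26-27 band.
Grid: Level 26-27 × Category Moderate = 40-50 months.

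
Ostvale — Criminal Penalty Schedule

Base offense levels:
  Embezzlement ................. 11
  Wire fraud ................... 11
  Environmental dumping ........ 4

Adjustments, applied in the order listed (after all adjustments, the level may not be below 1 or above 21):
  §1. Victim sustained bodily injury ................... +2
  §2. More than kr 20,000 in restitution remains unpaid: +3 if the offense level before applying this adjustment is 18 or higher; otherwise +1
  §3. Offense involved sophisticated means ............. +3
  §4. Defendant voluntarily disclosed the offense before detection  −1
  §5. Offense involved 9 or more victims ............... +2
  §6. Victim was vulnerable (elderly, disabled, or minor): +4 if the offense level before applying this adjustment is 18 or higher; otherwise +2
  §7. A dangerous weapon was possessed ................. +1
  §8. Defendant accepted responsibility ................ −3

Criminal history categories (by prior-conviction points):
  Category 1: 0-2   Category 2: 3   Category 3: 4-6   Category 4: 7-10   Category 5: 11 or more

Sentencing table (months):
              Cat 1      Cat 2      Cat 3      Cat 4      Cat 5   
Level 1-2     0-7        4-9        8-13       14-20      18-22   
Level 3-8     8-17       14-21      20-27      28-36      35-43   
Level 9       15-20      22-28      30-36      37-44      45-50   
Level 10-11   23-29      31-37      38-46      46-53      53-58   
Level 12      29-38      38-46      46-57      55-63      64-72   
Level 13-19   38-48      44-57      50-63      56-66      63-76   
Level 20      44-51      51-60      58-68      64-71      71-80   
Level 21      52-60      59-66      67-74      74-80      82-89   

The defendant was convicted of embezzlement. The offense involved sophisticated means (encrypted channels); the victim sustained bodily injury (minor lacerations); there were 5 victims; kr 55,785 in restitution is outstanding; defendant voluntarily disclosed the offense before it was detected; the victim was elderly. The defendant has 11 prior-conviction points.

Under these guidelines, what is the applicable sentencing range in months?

63-76 months

Base offense level for embezzlement: 11.
§1 applies: 11 + 2 = 13.
§2 applies (level before this adjustment is 13 < 18, so +1): 13 + 1 = 14.
§3 applies: 14 + 3 = 17.
§4 applies: 17 − 1 = 16.
§5 does not apply.
§6 applies (level before this adjustment is 16 < 18, so +2): 16 + 2 = 18.
Final offense level: 18.
Criminal history: 11 prior points → Category 5 (11+).
Level 18 falls in the 13-19 band.
Grid: Level 13-19 × Category 5 = 63-76 months.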